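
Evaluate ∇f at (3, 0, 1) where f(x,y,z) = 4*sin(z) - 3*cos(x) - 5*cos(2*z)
(3*sin(3), 0, 4*cos(1) + 10*sin(2))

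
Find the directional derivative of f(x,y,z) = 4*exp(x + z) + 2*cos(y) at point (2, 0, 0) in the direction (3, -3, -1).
8*sqrt(19)*exp(2)/19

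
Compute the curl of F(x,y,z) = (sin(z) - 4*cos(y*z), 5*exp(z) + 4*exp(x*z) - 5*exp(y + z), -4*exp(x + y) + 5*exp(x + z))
(-4*x*exp(x*z) - 5*exp(z) - 4*exp(x + y) + 5*exp(y + z), 4*y*sin(y*z) + 4*exp(x + y) - 5*exp(x + z) + cos(z), 4*z*(exp(x*z) - sin(y*z)))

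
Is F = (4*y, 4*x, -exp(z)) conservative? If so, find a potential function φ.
Yes, F is conservative. φ = 4*x*y - exp(z)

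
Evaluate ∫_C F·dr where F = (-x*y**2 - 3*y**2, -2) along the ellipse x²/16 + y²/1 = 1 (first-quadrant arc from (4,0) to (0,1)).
10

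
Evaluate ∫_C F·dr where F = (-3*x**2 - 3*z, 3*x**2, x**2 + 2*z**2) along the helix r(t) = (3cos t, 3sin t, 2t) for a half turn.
54 + 27*pi + 16*pi**3/3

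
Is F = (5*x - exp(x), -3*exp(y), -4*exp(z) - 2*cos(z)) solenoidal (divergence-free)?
No, ∇·F = -exp(x) - 3*exp(y) - 4*exp(z) + 2*sin(z) + 5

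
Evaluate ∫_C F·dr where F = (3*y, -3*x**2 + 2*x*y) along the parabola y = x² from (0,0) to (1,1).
3/10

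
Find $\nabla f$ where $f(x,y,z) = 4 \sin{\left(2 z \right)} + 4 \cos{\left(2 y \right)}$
(0, -8*sin(2*y), 8*cos(2*z))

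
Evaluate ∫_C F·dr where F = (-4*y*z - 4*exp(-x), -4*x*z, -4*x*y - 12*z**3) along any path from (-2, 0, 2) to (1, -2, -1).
-4*exp(2) + 4*exp(-1) + 37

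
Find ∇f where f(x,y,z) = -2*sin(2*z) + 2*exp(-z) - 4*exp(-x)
(4*exp(-x), 0, -4*cos(2*z) - 2*exp(-z))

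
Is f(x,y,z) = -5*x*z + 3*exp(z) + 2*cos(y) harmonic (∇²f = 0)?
No, ∇²f = 3*exp(z) - 2*cos(y)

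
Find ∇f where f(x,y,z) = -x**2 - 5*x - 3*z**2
(-2*x - 5, 0, -6*z)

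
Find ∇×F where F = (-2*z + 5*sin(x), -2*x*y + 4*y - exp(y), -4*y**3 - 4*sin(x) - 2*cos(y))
(-12*y**2 + 2*sin(y), 4*cos(x) - 2, -2*y)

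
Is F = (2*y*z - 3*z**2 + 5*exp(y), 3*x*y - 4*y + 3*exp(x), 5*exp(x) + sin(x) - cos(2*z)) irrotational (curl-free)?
No, ∇×F = (0, 2*y - 6*z - 5*exp(x) - cos(x), 3*y - 2*z + 3*exp(x) - 5*exp(y))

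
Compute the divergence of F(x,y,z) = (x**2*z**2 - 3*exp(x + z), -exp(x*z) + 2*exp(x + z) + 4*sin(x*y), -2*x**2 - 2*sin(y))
2*x*z**2 + 4*x*cos(x*y) - 3*exp(x + z)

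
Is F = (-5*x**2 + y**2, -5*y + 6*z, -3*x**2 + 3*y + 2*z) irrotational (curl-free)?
No, ∇×F = (-3, 6*x, -2*y)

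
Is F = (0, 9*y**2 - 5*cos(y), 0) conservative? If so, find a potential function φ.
Yes, F is conservative. φ = 3*y**3 - 5*sin(y)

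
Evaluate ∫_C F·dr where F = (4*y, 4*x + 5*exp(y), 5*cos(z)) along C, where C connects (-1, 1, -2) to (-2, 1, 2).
-4 + 10*sin(2)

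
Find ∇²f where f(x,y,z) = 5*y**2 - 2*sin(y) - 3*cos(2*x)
2*sin(y) + 12*cos(2*x) + 10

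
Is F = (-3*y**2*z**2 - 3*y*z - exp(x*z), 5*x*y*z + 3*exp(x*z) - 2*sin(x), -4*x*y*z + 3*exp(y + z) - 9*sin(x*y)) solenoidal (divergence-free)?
No, ∇·F = -4*x*y + 5*x*z - z*exp(x*z) + 3*exp(y + z)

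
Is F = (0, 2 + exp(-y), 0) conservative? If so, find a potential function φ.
Yes, F is conservative. φ = 2*y - exp(-y)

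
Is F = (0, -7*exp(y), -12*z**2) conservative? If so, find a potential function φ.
Yes, F is conservative. φ = -4*z**3 - 7*exp(y)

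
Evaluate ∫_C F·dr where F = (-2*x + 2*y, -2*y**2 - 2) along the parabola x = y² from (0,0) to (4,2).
-44/3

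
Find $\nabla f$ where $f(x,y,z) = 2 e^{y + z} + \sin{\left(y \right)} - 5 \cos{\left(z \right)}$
(0, 2*exp(y + z) + cos(y), 2*exp(y + z) + 5*sin(z))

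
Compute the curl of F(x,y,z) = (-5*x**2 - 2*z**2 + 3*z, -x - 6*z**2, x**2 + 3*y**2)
(6*y + 12*z, -2*x - 4*z + 3, -1)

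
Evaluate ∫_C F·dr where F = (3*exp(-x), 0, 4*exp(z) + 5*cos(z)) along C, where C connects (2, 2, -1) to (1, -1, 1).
-7*exp(-1) + 3*exp(-2) + 10*sin(1) + 4*E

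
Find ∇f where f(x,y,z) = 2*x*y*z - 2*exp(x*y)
(2*y*(z - exp(x*y)), 2*x*(z - exp(x*y)), 2*x*y)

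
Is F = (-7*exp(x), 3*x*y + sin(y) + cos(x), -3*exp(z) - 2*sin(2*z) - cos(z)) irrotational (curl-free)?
No, ∇×F = (0, 0, 3*y - sin(x))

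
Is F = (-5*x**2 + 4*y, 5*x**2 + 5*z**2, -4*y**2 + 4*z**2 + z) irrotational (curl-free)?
No, ∇×F = (-8*y - 10*z, 0, 10*x - 4)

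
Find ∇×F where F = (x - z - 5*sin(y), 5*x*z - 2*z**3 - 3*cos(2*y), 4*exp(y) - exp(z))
(-5*x + 6*z**2 + 4*exp(y), -1, 5*z + 5*cos(y))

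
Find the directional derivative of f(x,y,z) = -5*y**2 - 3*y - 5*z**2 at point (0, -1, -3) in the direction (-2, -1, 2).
53/3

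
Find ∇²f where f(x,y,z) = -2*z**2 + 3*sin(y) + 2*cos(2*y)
16*sin(y)**2 - 3*sin(y) - 12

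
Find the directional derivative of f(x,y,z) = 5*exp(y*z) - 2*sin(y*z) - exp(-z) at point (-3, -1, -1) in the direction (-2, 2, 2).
sqrt(3)*(-9*E + 4*cos(1))/3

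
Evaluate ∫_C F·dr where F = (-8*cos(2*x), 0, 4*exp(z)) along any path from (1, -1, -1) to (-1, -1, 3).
-4*exp(-1) + 8*sin(2) + 4*exp(3)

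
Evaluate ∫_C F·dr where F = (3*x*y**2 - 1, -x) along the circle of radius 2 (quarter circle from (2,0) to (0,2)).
-10 - pi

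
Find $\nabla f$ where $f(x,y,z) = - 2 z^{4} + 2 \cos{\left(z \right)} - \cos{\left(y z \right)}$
(0, z*sin(y*z), y*sin(y*z) - 8*z**3 - 2*sin(z))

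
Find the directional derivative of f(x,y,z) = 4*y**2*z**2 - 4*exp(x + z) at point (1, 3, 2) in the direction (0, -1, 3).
6*sqrt(10)*(28 - exp(3))/5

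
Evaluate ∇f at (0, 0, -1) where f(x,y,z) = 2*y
(0, 2, 0)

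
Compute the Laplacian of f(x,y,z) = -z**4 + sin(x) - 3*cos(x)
-12*z**2 - sin(x) + 3*cos(x)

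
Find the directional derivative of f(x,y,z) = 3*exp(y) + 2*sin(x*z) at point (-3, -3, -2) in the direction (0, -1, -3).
3*sqrt(10)*(-1 + 6*exp(3)*cos(6))*exp(-3)/10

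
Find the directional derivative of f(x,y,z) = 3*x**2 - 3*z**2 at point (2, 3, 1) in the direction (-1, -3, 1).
-18*sqrt(11)/11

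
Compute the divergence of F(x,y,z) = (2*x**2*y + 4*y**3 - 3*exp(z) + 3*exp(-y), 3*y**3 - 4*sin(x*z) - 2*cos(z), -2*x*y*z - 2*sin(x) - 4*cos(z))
2*x*y + 9*y**2 + 4*sin(z)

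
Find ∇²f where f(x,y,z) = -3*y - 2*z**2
-4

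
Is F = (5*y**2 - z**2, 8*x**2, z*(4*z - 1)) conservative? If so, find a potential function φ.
No, ∇×F = (0, -2*z, 16*x - 10*y) ≠ 0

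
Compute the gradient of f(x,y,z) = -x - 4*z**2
(-1, 0, -8*z)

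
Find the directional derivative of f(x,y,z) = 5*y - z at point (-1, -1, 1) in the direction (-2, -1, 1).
-sqrt(6)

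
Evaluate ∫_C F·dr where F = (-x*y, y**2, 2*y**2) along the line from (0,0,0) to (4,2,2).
-8/3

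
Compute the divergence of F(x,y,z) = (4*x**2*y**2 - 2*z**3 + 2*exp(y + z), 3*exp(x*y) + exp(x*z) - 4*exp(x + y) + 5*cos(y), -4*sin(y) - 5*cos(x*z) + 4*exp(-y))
8*x*y**2 + 3*x*exp(x*y) + 5*x*sin(x*z) - 4*exp(x + y) - 5*sin(y)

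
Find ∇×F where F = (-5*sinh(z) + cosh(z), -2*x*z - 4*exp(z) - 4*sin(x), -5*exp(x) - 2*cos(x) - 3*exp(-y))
(2*x + 4*exp(z) + 3*exp(-y), 5*exp(x) - 2*sin(x) + sinh(z) - 5*cosh(z), -2*z - 4*cos(x))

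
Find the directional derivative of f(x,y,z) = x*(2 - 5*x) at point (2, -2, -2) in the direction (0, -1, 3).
0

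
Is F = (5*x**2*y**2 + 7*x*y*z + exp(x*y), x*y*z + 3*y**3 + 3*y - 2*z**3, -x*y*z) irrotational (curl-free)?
No, ∇×F = (-x*y - x*z + 6*z**2, y*(7*x + z), -10*x**2*y - 7*x*z - x*exp(x*y) + y*z)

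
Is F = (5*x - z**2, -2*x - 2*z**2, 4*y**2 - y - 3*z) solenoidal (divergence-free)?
No, ∇·F = 2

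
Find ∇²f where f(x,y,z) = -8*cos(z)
8*cos(z)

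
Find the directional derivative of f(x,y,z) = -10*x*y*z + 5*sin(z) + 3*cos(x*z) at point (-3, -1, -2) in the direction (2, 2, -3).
-5*sqrt(17)*(3*cos(2) + 3*sin(6) + 14)/17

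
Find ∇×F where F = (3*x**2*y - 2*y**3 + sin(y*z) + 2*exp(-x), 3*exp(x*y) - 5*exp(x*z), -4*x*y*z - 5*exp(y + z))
(-4*x*z + 5*x*exp(x*z) - 5*exp(y + z), y*(4*z + cos(y*z)), -3*x**2 + 6*y**2 + 3*y*exp(x*y) - 5*z*exp(x*z) - z*cos(y*z))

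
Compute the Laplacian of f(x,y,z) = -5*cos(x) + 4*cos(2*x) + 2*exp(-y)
5*cos(x) - 16*cos(2*x) + 2*exp(-y)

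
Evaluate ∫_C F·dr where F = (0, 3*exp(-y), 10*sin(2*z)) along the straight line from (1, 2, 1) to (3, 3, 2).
5*cos(2) - 3*exp(-3) + 3*exp(-2) - 5*cos(4)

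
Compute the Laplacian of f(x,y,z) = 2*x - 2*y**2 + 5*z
-4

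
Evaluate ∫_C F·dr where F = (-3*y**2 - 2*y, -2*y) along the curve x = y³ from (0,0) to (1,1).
-43/10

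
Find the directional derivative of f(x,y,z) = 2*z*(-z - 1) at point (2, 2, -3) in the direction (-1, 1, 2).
10*sqrt(6)/3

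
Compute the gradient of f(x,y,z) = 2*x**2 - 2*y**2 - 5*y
(4*x, -4*y - 5, 0)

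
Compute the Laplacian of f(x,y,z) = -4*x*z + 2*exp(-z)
2*exp(-z)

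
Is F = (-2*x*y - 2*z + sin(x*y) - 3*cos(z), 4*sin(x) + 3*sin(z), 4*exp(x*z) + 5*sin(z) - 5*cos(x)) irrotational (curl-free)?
No, ∇×F = (-3*cos(z), -4*z*exp(x*z) - 5*sin(x) + 3*sin(z) - 2, -x*cos(x*y) + 2*x + 4*cos(x))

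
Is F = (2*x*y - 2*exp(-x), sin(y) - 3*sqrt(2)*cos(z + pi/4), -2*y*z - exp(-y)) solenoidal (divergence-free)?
No, ∇·F = cos(y) + 2*exp(-x)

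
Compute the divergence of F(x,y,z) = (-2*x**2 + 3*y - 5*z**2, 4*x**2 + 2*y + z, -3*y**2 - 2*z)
-4*x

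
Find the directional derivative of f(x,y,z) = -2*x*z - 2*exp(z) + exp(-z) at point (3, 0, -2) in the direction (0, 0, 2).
-3*cosh(2) - 6 + sinh(2)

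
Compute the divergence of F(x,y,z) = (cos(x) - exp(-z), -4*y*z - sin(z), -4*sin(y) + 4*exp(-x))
-4*z - sin(x)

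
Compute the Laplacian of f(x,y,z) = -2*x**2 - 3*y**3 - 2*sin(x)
-18*y + 2*sin(x) - 4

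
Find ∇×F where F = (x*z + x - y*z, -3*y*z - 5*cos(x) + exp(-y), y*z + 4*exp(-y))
(3*y + z - 4*exp(-y), x - y, z + 5*sin(x))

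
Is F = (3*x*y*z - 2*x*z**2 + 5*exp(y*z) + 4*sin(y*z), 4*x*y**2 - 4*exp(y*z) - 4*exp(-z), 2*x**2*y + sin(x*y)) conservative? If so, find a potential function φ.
No, ∇×F = (2*x**2 + x*cos(x*y) + 4*y*exp(y*z) - 4*exp(-z), -x*y - 4*x*z + 5*y*exp(y*z) - y*cos(x*y) + 4*y*cos(y*z), -3*x*z + 4*y**2 - 5*z*exp(y*z) - 4*z*cos(y*z)) ≠ 0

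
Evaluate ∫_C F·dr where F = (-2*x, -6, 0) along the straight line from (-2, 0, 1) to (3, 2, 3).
-17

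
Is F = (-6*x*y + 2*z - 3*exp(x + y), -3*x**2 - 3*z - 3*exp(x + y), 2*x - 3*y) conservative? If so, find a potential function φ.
Yes, F is conservative. φ = -3*x**2*y + 2*x*z - 3*y*z - 3*exp(x + y)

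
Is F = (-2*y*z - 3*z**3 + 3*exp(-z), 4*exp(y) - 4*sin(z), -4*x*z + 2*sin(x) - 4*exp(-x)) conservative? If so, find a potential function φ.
No, ∇×F = (4*cos(z), -2*y - 9*z**2 + 4*z - 2*cos(x) - 3*exp(-z) - 4*exp(-x), 2*z) ≠ 0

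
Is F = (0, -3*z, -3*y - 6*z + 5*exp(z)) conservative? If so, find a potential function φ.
Yes, F is conservative. φ = -3*y*z - 3*z**2 + 5*exp(z)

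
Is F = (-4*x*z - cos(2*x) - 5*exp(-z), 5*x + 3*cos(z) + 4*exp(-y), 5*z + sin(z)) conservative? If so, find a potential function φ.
No, ∇×F = (3*sin(z), -4*x + 5*exp(-z), 5) ≠ 0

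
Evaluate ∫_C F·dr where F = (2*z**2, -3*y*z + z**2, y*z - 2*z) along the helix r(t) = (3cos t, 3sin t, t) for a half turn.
-7*pi**2 + 15*pi/4 + 24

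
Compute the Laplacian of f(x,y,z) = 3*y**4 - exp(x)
36*y**2 - exp(x)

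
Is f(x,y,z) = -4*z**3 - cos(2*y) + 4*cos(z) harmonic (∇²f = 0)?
No, ∇²f = -24*z + 4*cos(2*y) - 4*cos(z)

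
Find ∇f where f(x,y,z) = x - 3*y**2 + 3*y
(1, 3 - 6*y, 0)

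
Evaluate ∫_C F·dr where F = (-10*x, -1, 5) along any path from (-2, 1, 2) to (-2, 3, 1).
-7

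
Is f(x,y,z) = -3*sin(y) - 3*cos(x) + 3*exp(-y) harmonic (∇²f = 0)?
No, ∇²f = 3*sin(y) + 3*cos(x) + 3*exp(-y)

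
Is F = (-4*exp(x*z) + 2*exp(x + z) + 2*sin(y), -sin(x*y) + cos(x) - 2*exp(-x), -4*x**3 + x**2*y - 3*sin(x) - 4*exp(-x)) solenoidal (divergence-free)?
No, ∇·F = -x*cos(x*y) - 4*z*exp(x*z) + 2*exp(x + z)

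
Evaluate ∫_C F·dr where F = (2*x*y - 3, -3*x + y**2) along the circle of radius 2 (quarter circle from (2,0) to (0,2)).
10/3 - 3*pi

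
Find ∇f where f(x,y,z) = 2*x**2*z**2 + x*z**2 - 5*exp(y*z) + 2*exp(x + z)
(4*x*z**2 + z**2 + 2*exp(x + z), -5*z*exp(y*z), 4*x**2*z + 2*x*z - 5*y*exp(y*z) + 2*exp(x + z))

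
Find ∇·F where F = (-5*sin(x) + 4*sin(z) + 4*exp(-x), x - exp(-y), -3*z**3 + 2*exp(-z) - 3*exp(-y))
-9*z**2 - 5*cos(x) - 2*exp(-z) + exp(-y) - 4*exp(-x)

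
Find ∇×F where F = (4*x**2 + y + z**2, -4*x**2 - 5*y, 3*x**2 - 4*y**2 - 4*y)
(-8*y - 4, -6*x + 2*z, -8*x - 1)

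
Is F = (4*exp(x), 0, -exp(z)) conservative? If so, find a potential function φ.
Yes, F is conservative. φ = 4*exp(x) - exp(z)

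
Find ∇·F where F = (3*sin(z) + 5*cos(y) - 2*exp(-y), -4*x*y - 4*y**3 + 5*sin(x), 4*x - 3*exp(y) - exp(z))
-4*x - 12*y**2 - exp(z)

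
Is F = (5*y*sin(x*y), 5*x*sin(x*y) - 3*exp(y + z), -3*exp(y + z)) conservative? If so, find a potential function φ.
Yes, F is conservative. φ = -3*exp(y + z) - 5*cos(x*y)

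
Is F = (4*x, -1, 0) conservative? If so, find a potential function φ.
Yes, F is conservative. φ = 2*x**2 - y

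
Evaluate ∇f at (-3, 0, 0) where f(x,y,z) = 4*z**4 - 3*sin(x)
(-3*cos(3), 0, 0)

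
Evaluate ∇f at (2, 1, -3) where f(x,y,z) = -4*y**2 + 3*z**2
(0, -8, -18)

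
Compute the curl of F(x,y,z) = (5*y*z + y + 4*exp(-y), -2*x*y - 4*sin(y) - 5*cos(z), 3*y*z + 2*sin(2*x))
(3*z - 5*sin(z), 5*y - 4*cos(2*x), -2*y - 5*z - 1 + 4*exp(-y))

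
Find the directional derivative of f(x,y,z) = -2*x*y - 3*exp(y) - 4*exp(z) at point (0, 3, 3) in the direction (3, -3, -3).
sqrt(3)*(-6 + 7*exp(3))/3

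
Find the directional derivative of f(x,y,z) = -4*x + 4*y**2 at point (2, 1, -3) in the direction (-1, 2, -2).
20/3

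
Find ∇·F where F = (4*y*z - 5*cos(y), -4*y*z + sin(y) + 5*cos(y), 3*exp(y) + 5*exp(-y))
-4*z - 5*sin(y) + cos(y)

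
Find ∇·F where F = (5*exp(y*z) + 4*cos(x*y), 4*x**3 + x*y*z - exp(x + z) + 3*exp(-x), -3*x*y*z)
-3*x*y + x*z - 4*y*sin(x*y)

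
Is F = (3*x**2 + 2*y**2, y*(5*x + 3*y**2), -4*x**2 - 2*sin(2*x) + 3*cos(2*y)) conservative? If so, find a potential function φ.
No, ∇×F = (-6*sin(2*y), 8*x + 4*cos(2*x), y) ≠ 0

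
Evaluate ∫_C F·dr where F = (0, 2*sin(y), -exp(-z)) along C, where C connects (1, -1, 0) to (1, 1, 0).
0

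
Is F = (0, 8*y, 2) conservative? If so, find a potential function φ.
Yes, F is conservative. φ = 4*y**2 + 2*z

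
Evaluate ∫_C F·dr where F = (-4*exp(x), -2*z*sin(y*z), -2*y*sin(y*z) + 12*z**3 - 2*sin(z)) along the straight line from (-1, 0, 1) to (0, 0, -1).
-4 + 4*exp(-1)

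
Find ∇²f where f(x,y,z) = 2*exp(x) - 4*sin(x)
2*exp(x) + 4*sin(x)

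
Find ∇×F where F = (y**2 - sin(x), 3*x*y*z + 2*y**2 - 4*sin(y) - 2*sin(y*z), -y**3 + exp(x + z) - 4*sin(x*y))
(-3*x*y - 4*x*cos(x*y) - 3*y**2 + 2*y*cos(y*z), 4*y*cos(x*y) - exp(x + z), y*(3*z - 2))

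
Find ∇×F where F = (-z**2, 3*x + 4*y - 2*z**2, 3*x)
(4*z, -2*z - 3, 3)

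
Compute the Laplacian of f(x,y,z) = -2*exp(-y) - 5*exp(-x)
-2*exp(-y) - 5*exp(-x)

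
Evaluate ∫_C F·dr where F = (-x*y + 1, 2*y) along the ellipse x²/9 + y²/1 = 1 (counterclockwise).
0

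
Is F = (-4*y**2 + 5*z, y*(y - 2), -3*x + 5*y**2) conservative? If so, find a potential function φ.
No, ∇×F = (10*y, 8, 8*y) ≠ 0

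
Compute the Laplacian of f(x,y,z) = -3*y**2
-6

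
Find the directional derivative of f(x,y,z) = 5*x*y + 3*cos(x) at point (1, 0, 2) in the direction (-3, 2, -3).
sqrt(22)*(9*sin(1) + 10)/22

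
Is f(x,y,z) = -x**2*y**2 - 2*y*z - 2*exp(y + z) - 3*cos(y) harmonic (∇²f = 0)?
No, ∇²f = -2*x**2 - 2*y**2 - 4*exp(y + z) + 3*cos(y)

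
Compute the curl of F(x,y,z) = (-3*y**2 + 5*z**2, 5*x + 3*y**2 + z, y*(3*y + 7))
(6*y + 6, 10*z, 6*y + 5)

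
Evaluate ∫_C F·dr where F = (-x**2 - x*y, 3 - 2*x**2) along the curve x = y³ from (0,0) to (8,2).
-5378/21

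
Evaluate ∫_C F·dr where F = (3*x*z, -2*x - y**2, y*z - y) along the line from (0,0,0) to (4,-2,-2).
-26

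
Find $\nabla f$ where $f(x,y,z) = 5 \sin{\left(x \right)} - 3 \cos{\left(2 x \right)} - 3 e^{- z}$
((12*sin(x) + 5)*cos(x), 0, 3*exp(-z))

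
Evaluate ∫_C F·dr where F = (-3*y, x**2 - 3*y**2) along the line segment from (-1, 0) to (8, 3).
-21/2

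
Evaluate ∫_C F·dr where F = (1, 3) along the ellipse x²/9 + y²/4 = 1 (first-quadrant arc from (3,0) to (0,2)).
3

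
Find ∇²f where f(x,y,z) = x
0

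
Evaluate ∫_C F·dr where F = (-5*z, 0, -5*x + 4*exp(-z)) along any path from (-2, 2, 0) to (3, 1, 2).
-26 - 4*exp(-2)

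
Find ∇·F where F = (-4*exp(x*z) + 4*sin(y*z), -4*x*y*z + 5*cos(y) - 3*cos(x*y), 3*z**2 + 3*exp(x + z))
-4*x*z + 3*x*sin(x*y) - 4*z*exp(x*z) + 6*z + 3*exp(x + z) - 5*sin(y)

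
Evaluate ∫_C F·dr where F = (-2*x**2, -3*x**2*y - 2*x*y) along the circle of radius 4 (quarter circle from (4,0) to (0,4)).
-192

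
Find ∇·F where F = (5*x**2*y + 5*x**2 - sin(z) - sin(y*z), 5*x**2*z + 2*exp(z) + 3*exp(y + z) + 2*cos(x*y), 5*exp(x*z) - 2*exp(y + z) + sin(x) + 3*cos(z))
10*x*y + 5*x*exp(x*z) - 2*x*sin(x*y) + 10*x + exp(y + z) - 3*sin(z)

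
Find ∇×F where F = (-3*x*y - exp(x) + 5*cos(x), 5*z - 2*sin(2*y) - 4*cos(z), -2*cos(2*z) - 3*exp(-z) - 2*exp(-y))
(-4*sin(z) - 5 + 2*exp(-y), 0, 3*x)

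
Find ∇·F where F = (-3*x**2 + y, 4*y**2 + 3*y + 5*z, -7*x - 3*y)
-6*x + 8*y + 3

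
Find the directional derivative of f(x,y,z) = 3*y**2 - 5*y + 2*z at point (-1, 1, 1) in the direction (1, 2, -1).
0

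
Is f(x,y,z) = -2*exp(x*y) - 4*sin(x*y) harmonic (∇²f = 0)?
No, ∇²f = 2*(x**2 + y**2)*(-exp(x*y) + 2*sin(x*y))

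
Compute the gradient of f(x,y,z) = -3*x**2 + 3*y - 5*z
(-6*x, 3, -5)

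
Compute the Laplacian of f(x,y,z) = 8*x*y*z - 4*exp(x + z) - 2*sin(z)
-8*exp(x + z) + 2*sin(z)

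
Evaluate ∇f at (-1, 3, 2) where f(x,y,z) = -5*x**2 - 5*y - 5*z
(10, -5, -5)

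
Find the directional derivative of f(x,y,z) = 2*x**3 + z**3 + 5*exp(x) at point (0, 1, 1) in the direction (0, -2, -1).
-3*sqrt(5)/5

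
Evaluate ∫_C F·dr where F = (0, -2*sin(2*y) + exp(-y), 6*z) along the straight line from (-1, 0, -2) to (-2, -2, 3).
-exp(2) + cos(4) + 15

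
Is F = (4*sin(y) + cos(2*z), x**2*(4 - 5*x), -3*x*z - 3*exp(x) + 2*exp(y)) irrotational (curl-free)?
No, ∇×F = (2*exp(y), 3*z + 3*exp(x) - 2*sin(2*z), -15*x**2 + 8*x - 4*cos(y))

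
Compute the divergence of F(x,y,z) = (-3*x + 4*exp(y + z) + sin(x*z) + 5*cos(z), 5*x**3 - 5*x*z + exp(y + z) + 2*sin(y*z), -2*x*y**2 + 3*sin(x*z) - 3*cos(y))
3*x*cos(x*z) + z*cos(x*z) + 2*z*cos(y*z) + exp(y + z) - 3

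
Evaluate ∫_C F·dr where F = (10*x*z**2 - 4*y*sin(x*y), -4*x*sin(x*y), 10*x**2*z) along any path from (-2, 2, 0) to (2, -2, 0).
0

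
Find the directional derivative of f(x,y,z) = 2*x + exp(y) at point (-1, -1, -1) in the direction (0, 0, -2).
0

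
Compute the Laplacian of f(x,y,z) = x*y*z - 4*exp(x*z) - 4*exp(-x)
-4*x**2*exp(x*z) - 4*z**2*exp(x*z) - 4*exp(-x)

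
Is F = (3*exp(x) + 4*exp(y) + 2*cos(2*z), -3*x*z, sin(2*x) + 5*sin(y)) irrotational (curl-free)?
No, ∇×F = (3*x + 5*cos(y), -4*sin(2*z) - 2*cos(2*x), -3*z - 4*exp(y))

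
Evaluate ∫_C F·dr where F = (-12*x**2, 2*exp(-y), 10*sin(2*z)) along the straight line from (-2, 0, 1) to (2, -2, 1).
-62 - 2*exp(2)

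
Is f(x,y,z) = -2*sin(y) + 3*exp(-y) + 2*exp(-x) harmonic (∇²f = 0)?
No, ∇²f = 2*sin(y) + 3*exp(-y) + 2*exp(-x)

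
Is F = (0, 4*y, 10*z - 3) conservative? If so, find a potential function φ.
Yes, F is conservative. φ = 2*y**2 + 5*z**2 - 3*z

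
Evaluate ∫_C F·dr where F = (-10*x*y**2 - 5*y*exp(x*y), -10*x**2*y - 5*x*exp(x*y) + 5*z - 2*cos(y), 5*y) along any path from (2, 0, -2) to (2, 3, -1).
-5*exp(6) - 190 - 2*sin(3)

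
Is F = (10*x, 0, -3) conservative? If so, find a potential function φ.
Yes, F is conservative. φ = 5*x**2 - 3*z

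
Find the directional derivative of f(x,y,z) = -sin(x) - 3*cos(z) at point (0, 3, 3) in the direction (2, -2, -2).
sqrt(3)*(-1/3 - sin(3))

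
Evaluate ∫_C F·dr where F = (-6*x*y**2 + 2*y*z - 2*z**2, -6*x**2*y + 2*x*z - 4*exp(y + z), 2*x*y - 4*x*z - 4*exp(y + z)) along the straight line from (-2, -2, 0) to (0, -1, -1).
48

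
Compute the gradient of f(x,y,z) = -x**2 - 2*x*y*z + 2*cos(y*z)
(-2*x - 2*y*z, -2*z*(x + sin(y*z)), -2*y*(x + sin(y*z)))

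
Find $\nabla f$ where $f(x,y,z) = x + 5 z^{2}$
(1, 0, 10*z)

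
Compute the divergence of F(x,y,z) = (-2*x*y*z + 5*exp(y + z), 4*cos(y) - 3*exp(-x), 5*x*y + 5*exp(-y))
-2*y*z - 4*sin(y)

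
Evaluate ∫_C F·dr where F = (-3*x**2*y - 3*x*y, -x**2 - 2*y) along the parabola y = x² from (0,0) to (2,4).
-276/5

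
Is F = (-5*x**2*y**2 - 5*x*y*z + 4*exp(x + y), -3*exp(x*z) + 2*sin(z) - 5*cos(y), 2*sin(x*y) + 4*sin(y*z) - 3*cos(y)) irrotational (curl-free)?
No, ∇×F = (3*x*exp(x*z) + 2*x*cos(x*y) + 4*z*cos(y*z) + 3*sin(y) - 2*cos(z), -y*(5*x + 2*cos(x*y)), 10*x**2*y + 5*x*z - 3*z*exp(x*z) - 4*exp(x + y))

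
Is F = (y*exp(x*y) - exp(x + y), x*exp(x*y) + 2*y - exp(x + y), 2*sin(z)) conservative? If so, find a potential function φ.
Yes, F is conservative. φ = y**2 + exp(x*y) - exp(x + y) - 2*cos(z)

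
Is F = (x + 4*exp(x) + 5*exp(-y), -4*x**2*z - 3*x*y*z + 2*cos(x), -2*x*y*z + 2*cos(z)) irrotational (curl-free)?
No, ∇×F = (x*(4*x + 3*y - 2*z), 2*y*z, -8*x*z - 3*y*z - 2*sin(x) + 5*exp(-y))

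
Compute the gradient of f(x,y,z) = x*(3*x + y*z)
(6*x + y*z, x*z, x*y)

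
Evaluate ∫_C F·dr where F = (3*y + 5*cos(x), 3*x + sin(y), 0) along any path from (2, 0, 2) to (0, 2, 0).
-5*sin(2) - cos(2) + 1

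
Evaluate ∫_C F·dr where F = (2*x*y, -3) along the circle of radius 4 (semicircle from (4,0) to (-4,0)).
0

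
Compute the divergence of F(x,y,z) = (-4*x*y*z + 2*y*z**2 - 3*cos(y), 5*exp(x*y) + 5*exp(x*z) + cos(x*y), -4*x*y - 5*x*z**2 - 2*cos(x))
-10*x*z + 5*x*exp(x*y) - x*sin(x*y) - 4*y*z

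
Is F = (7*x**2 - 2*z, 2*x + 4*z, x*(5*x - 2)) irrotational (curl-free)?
No, ∇×F = (-4, -10*x, 2)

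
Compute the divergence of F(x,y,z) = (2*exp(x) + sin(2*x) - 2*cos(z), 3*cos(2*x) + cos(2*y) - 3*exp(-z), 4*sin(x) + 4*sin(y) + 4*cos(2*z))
2*exp(x) - 2*sin(2*y) - 8*sin(2*z) + 2*cos(2*x)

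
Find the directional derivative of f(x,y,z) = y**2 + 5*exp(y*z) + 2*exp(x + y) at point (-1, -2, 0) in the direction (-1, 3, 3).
2*sqrt(19)*(2 - 21*exp(3))*exp(-3)/19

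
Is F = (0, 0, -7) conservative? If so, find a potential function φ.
Yes, F is conservative. φ = -7*z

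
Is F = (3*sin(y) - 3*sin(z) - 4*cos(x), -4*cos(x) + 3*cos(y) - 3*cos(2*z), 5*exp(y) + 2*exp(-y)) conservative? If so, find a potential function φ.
No, ∇×F = (5*exp(y) - 6*sin(2*z) - 2*exp(-y), -3*cos(z), 4*sin(x) - 3*cos(y)) ≠ 0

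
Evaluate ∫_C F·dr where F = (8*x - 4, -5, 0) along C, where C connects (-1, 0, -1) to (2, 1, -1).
-5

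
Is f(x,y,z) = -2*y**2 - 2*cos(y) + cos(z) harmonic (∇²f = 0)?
No, ∇²f = 2*cos(y) - cos(z) - 4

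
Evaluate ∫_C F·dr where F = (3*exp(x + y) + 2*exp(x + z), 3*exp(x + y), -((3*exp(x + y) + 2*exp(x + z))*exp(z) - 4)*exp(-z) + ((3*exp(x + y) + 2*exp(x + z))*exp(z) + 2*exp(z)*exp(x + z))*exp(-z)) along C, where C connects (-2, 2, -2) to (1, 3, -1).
-4*E - 1 - 2*exp(-4) + 4*exp(2) + 3*exp(4)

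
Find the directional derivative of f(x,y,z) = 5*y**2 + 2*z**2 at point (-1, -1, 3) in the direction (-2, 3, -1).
-3*sqrt(14)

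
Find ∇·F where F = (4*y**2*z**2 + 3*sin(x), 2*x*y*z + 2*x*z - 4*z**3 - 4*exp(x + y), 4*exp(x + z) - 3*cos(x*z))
2*x*z + 3*x*sin(x*z) - 4*exp(x + y) + 4*exp(x + z) + 3*cos(x)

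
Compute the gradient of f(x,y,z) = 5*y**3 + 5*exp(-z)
(0, 15*y**2, -5*exp(-z))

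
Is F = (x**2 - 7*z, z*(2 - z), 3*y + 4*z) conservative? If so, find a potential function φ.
No, ∇×F = (2*z + 1, -7, 0) ≠ 0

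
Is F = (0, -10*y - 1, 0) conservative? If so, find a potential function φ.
Yes, F is conservative. φ = y*(-5*y - 1)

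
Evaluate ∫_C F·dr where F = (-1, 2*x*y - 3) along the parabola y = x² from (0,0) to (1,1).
-16/5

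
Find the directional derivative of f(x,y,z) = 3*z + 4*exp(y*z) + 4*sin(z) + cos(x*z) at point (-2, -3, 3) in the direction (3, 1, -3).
3*sqrt(19)*(-3*exp(9) + 5*exp(9)*sin(6) + 16 - 4*exp(9)*cos(3))*exp(-9)/19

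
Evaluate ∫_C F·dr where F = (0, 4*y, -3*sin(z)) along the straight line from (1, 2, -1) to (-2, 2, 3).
3*cos(3) - 3*cos(1)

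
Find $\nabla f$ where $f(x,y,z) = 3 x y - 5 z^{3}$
(3*y, 3*x, -15*z**2)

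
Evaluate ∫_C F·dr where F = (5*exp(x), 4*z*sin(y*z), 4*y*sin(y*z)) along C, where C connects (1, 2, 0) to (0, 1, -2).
-5*E - 4*cos(2) + 9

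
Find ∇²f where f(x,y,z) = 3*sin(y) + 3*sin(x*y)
-3*x**2*sin(x*y) - 3*y**2*sin(x*y) - 3*sin(y)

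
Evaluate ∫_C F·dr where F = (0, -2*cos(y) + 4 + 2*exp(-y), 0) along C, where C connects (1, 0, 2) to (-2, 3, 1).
-2*sin(3) - 2*exp(-3) + 14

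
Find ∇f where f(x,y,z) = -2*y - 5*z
(0, -2, -5)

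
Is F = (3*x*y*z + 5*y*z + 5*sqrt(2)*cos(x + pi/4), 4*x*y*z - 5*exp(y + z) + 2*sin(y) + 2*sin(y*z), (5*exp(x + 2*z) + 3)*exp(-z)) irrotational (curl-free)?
No, ∇×F = (-4*x*y - 2*y*cos(y*z) + 5*exp(y + z), 3*x*y + 5*y - 5*exp(x + z), z*(-3*x + 4*y - 5))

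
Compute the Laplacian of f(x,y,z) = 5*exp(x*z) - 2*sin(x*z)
(x**2 + z**2)*(5*exp(x*z) + 2*sin(x*z))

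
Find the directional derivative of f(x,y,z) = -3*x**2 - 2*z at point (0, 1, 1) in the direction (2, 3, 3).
-3*sqrt(22)/11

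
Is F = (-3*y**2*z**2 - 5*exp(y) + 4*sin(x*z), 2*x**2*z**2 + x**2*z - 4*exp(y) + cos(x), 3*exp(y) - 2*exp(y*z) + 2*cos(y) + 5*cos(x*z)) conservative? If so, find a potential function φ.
No, ∇×F = (-4*x**2*z - x**2 - 2*z*exp(y*z) + 3*exp(y) - 2*sin(y), 4*x*cos(x*z) - 6*y**2*z + 5*z*sin(x*z), 4*x*z**2 + 2*x*z + 6*y*z**2 + 5*exp(y) - sin(x)) ≠ 0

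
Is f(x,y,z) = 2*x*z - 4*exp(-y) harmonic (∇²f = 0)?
No, ∇²f = -4*exp(-y)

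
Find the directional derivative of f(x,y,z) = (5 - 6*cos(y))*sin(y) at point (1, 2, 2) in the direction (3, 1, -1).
sqrt(11)*(5*cos(2) - 6*cos(4))/11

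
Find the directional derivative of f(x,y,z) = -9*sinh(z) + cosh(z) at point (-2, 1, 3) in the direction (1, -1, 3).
3*sqrt(11)*(-9*cosh(3) + sinh(3))/11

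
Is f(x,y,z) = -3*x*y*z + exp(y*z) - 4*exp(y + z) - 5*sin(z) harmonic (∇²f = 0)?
No, ∇²f = y**2*exp(y*z) + z**2*exp(y*z) - 8*exp(y + z) + 5*sin(z)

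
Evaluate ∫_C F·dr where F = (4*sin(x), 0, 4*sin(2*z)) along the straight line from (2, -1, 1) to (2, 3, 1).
0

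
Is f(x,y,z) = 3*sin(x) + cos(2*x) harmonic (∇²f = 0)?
No, ∇²f = -3*sin(x) - 4*cos(2*x)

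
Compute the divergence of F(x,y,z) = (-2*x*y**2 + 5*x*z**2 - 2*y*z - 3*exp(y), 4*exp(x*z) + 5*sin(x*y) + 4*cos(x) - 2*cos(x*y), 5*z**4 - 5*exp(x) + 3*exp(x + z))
2*x*sin(x*y) + 5*x*cos(x*y) - 2*y**2 + 20*z**3 + 5*z**2 + 3*exp(x + z)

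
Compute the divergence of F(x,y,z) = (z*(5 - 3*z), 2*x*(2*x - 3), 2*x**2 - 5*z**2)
-10*z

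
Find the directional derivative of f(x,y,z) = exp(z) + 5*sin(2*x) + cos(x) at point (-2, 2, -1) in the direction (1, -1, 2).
sqrt(6)*(E*(10*cos(4) + sin(2)) + 2)*exp(-1)/6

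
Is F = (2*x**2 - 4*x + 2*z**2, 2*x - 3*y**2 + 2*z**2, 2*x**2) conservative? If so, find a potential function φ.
No, ∇×F = (-4*z, -4*x + 4*z, 2) ≠ 0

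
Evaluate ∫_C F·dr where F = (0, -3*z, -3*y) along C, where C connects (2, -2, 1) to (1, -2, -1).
-12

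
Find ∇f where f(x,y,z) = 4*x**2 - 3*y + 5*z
(8*x, -3, 5)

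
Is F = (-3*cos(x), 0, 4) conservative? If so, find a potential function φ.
Yes, F is conservative. φ = 4*z - 3*sin(x)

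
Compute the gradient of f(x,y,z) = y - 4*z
(0, 1, -4)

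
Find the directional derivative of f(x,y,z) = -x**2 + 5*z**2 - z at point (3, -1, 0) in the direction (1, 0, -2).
-4*sqrt(5)/5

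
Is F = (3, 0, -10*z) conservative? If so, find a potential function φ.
Yes, F is conservative. φ = 3*x - 5*z**2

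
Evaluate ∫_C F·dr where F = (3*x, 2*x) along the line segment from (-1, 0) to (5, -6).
12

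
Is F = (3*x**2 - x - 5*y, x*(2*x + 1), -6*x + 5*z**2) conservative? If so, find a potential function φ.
No, ∇×F = (0, 6, 4*x + 6) ≠ 0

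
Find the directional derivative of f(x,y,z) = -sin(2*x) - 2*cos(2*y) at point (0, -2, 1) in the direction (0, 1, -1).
-2*sqrt(2)*sin(4)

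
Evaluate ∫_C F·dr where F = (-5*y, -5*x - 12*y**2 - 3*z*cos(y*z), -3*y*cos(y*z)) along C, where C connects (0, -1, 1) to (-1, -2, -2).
-3*sin(1) - 3*sin(4) + 18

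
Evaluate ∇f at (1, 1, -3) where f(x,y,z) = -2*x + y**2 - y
(-2, 1, 0)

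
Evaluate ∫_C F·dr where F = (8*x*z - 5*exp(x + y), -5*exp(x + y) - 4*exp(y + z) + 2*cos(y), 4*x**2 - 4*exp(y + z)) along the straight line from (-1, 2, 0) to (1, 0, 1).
-4*E - 2*sin(2) + 4 + 4*exp(2)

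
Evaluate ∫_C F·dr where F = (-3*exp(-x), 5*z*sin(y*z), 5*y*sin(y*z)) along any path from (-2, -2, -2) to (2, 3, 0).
-6*sinh(2) - 5 + 5*cos(4)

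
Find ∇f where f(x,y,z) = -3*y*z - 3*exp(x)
(-3*exp(x), -3*z, -3*y)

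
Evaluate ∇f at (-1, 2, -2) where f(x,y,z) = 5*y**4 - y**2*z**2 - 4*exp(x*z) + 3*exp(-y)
(8*exp(2), 144 - 3*exp(-2), 16 + 4*exp(2))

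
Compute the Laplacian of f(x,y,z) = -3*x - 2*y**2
-4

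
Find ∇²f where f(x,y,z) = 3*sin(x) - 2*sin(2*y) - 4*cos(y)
-3*sin(x) + 8*sin(2*y) + 4*cos(y)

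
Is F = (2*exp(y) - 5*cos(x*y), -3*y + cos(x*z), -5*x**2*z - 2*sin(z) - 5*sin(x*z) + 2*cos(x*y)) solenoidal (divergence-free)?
No, ∇·F = -5*x**2 - 5*x*cos(x*z) + 5*y*sin(x*y) - 2*cos(z) - 3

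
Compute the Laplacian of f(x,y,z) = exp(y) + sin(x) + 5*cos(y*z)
-5*y**2*cos(y*z) - 5*z**2*cos(y*z) + exp(y) - sin(x)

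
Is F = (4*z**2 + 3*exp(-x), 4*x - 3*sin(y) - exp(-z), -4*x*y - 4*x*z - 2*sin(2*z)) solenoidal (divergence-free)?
No, ∇·F = -4*x - 3*cos(y) - 4*cos(2*z) - 3*exp(-x)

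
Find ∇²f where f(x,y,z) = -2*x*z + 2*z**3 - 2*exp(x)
12*z - 2*exp(x)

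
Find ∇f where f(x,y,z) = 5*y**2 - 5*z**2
(0, 10*y, -10*z)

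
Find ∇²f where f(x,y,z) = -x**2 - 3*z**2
-8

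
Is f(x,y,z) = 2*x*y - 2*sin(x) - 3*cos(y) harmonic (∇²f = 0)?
No, ∇²f = 2*sin(x) + 3*cos(y)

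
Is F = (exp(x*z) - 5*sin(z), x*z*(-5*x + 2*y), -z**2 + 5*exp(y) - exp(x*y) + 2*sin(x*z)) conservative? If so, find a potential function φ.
No, ∇×F = (x*(5*x - 2*y) - x*exp(x*y) + 5*exp(y), x*exp(x*z) + y*exp(x*y) - 2*z*cos(x*z) - 5*cos(z), 2*z*(-5*x + y)) ≠ 0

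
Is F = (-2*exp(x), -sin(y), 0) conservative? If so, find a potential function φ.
Yes, F is conservative. φ = -2*exp(x) + cos(y)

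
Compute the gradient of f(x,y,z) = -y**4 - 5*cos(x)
(5*sin(x), -4*y**3, 0)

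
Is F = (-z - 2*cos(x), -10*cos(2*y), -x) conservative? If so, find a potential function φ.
Yes, F is conservative. φ = -x*z - 2*sin(x) - 5*sin(2*y)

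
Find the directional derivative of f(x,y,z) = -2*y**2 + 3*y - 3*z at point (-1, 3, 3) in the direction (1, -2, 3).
9*sqrt(14)/14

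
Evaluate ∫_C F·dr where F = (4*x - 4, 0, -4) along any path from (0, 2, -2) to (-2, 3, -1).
12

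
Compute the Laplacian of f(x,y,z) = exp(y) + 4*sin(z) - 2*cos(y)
exp(y) - 4*sin(z) + 2*cos(y)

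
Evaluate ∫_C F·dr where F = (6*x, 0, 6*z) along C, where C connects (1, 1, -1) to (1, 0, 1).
0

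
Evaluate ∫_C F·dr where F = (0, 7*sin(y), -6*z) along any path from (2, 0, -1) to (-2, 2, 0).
10 - 7*cos(2)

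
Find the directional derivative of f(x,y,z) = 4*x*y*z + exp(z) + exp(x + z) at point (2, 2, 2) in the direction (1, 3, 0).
sqrt(10)*(exp(4) + 64)/10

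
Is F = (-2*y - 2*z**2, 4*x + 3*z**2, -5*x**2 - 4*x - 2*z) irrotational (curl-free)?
No, ∇×F = (-6*z, 10*x - 4*z + 4, 6)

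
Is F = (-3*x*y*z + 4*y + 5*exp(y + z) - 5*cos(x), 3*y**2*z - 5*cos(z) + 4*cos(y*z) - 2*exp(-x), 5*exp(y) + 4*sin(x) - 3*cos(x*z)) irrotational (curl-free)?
No, ∇×F = (-3*y**2 + 4*y*sin(y*z) + 5*exp(y) - 5*sin(z), -3*x*y - 3*z*sin(x*z) + 5*exp(y + z) - 4*cos(x), 3*x*z - 5*exp(y + z) - 4 + 2*exp(-x))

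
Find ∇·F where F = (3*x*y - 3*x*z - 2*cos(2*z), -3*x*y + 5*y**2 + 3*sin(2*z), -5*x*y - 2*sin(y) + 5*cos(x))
-3*x + 13*y - 3*z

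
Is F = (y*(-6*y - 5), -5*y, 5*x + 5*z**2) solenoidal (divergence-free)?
No, ∇·F = 10*z - 5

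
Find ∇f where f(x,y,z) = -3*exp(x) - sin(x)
(-3*exp(x) - cos(x), 0, 0)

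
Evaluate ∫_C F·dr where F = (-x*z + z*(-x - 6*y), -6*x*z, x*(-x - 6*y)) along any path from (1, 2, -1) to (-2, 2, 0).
-13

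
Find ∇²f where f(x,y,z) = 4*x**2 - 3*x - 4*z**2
0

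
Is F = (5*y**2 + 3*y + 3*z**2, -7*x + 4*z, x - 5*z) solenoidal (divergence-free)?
No, ∇·F = -5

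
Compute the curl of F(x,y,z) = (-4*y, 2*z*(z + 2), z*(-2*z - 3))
(-4*z - 4, 0, 4)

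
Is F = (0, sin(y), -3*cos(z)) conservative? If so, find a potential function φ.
Yes, F is conservative. φ = -3*sin(z) - cos(y)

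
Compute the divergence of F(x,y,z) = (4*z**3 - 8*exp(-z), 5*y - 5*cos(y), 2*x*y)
5*sin(y) + 5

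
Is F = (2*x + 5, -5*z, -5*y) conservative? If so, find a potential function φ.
Yes, F is conservative. φ = x**2 + 5*x - 5*y*z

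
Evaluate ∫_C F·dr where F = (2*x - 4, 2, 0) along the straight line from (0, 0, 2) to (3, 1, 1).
-1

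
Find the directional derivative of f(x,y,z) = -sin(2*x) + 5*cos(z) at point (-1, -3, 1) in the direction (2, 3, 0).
-4*sqrt(13)*cos(2)/13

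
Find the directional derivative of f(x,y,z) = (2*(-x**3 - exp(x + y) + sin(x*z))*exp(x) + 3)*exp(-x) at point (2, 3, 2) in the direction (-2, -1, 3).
sqrt(14)*(2*exp(2)*cos(4) + 3 + 24*exp(2) + 3*exp(7))*exp(-2)/7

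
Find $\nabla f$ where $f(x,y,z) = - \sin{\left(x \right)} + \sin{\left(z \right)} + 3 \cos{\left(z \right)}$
(-cos(x), 0, -3*sin(z) + cos(z))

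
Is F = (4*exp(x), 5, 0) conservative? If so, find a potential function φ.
Yes, F is conservative. φ = 5*y + 4*exp(x)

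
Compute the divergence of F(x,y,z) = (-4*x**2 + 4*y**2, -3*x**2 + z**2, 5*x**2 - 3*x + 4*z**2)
-8*x + 8*z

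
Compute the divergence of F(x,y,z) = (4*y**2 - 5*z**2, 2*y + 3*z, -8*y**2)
2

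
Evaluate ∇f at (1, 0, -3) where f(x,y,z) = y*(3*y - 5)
(0, -5, 0)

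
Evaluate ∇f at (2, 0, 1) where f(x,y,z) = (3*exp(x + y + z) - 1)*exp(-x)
(exp(-2), 3*E, 3*E)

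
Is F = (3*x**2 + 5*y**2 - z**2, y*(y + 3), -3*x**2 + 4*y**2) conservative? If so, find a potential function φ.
No, ∇×F = (8*y, 6*x - 2*z, -10*y) ≠ 0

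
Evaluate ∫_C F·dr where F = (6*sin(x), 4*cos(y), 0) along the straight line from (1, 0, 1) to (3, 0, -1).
6*cos(1) - 6*cos(3)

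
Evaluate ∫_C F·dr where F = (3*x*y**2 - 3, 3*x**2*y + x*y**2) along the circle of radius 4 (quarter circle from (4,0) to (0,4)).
12 + 16*pi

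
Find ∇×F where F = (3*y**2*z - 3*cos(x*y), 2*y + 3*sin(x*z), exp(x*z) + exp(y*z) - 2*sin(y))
(-3*x*cos(x*z) + z*exp(y*z) - 2*cos(y), 3*y**2 - z*exp(x*z), -3*x*sin(x*y) - 6*y*z + 3*z*cos(x*z))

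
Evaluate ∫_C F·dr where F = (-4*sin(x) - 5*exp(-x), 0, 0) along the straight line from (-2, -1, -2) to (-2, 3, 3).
0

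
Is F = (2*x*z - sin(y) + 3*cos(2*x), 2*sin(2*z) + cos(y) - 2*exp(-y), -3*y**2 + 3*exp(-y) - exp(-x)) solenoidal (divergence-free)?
No, ∇·F = 2*z - 6*sin(2*x) - sin(y) + 2*exp(-y)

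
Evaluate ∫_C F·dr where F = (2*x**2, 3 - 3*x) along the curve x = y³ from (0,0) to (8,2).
1006/3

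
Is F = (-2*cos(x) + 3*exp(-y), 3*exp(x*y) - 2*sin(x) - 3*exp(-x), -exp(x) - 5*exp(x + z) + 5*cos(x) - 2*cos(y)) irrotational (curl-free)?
No, ∇×F = (2*sin(y), exp(x) + 5*exp(x + z) + 5*sin(x), 3*y*exp(x*y) - 2*cos(x) + 3*exp(-y) + 3*exp(-x))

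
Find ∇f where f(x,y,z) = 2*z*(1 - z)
(0, 0, 2 - 4*z)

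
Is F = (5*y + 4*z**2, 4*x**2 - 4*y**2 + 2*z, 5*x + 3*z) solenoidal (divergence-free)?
No, ∇·F = 3 - 8*y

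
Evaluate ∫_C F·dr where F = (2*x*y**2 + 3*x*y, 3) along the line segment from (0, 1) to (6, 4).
513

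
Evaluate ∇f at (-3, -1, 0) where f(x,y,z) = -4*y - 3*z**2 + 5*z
(0, -4, 5)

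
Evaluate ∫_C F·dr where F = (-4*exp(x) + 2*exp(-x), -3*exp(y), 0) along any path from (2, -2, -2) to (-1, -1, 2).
(-2*exp(3) - 7*E + 5 + 4*exp(4))*exp(-2)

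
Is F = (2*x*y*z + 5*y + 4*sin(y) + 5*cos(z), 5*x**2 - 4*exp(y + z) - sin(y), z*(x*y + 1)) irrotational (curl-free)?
No, ∇×F = (x*z + 4*exp(y + z), 2*x*y - y*z - 5*sin(z), -2*x*z + 10*x - 4*cos(y) - 5)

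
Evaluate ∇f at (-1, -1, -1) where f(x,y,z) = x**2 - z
(-2, 0, -1)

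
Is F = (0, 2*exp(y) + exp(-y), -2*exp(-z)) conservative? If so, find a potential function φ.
Yes, F is conservative. φ = 2*exp(y) + 2*exp(-z) - exp(-y)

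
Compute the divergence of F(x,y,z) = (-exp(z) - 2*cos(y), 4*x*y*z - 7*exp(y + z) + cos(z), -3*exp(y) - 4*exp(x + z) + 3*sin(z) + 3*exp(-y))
4*x*z - 4*exp(x + z) - 7*exp(y + z) + 3*cos(z)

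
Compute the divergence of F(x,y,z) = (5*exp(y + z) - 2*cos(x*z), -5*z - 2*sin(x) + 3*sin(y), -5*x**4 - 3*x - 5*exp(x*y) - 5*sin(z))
2*z*sin(x*z) + 3*cos(y) - 5*cos(z)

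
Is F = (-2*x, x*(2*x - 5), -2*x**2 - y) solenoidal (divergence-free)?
No, ∇·F = -2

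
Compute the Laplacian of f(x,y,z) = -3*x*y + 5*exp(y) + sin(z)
5*exp(y) - sin(z)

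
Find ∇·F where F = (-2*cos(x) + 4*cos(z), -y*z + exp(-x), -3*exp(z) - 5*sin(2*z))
-z - 3*exp(z) + 2*sin(x) - 10*cos(2*z)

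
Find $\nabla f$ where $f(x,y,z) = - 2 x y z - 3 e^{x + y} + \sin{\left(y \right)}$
(-2*y*z - 3*exp(x + y), -2*x*z - 3*exp(x + y) + cos(y), -2*x*y)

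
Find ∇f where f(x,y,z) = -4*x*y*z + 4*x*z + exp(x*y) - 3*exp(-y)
(-4*y*z + y*exp(x*y) + 4*z, -4*x*z + x*exp(x*y) + 3*exp(-y), 4*x*(1 - y))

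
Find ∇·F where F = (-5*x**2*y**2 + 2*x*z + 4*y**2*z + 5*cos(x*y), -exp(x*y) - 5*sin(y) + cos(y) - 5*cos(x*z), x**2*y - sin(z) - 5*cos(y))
-10*x*y**2 - x*exp(x*y) - 5*y*sin(x*y) + 2*z - sin(y) - 5*cos(y) - cos(z)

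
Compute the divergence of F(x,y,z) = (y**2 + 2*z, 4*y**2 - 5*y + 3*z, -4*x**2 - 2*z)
8*y - 7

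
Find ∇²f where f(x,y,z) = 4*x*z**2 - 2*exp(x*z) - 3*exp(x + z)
-2*x**2*exp(x*z) + 8*x - 2*z**2*exp(x*z) - 6*exp(x + z)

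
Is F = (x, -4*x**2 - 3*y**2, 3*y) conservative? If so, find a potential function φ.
No, ∇×F = (3, 0, -8*x) ≠ 0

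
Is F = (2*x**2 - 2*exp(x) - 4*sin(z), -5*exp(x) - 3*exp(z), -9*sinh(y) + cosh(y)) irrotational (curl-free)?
No, ∇×F = (3*exp(z) + sinh(y) - 9*cosh(y), -4*cos(z), -5*exp(x))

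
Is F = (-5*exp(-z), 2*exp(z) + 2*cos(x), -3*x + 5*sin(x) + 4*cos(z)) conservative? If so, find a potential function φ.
No, ∇×F = (-2*exp(z), -5*cos(x) + 3 + 5*exp(-z), -2*sin(x)) ≠ 0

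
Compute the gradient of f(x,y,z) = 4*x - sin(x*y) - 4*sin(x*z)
(-y*cos(x*y) - 4*z*cos(x*z) + 4, -x*cos(x*y), -4*x*cos(x*z))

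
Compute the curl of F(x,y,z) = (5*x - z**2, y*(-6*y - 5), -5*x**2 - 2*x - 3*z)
(0, 10*x - 2*z + 2, 0)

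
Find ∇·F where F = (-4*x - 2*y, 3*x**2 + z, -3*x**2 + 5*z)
1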